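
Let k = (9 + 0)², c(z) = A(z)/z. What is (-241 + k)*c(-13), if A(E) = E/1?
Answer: -160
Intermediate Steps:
A(E) = E (A(E) = E*1 = E)
c(z) = 1 (c(z) = z/z = 1)
k = 81 (k = 9² = 81)
(-241 + k)*c(-13) = (-241 + 81)*1 = -160*1 = -160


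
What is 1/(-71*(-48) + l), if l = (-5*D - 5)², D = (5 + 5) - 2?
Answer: 1/5433 ≈ 0.00018406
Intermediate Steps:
D = 8 (D = 10 - 2 = 8)
l = 2025 (l = (-5*8 - 5)² = (-40 - 5)² = (-45)² = 2025)
1/(-71*(-48) + l) = 1/(-71*(-48) + 2025) = 1/(3408 + 2025) = 1/5433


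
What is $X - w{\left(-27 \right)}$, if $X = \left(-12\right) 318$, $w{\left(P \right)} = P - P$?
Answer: $-3816$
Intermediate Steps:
$w{\left(P \right)} = 0$
$X = -3816$
$X - w{\left(-27 \right)} = -3816 - 0 = -3816 + 0 = -3816$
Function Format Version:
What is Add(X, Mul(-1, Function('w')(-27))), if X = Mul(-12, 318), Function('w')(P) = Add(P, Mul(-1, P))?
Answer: -3816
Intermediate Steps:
Function('w')(P) = 0
X = -3816
Add(X, Mul(-1, Function('w')(-27))) = Add(-3816, Mul(-1, 0)) = Add(-3816, 0) = -3816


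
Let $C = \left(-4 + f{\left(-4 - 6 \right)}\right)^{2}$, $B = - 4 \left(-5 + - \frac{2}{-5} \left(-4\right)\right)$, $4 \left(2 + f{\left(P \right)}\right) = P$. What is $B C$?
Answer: $\frac{9537}{5} \approx 1907.4$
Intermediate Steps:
$f{\left(P \right)} = -2 + \frac{P}{4}$
$B = \frac{132}{5}$ ($B = - 4 \left(-5 + \left(-2\right) \left(- \frac{1}{5}\right) \left(-4\right)\right) = - 4 \left(-5 + \frac{2}{5} \left(-4\right)\right) = - 4 \left(-5 - \frac{8}{5}\right) = \left(-4\right) \left(- \frac{33}{5}\right) = \frac{132}{5} \approx 26.4$)
$C = \frac{289}{4}$ ($C = \left(-4 + \left(-2 + \frac{-4 - 6}{4}\right)\right)^{2} = \left(-4 + \left(-2 + \frac{1}{4} \left(-10\right)\right)\right)^{2} = \left(-4 - \frac{9}{2}\right)^{2} = \left(- \frac{17}{2}\right)^{2} = \frac{289}{4} \approx 72.25$)
$B C = \frac{132}{5} \cdot \frac{289}{4} = \frac{9537}{5}$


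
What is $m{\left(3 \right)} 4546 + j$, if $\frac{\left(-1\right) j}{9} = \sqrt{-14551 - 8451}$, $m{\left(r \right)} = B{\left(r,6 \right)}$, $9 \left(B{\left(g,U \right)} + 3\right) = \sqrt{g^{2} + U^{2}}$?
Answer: $-13638 + \frac{4546 \sqrt{5}}{3} - 9 i \sqrt{23002} \approx -10250.0 - 1365.0 i$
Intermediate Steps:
$B{\left(g,U \right)} = -3 + \frac{\sqrt{U^{2} + g^{2}}}{9}$ ($B{\left(g,U \right)} = -3 + \frac{\sqrt{g^{2} + U^{2}}}{9} = -3 + \frac{\sqrt{U^{2} + g^{2}}}{9}$)
$m{\left(r \right)} = -3 + \frac{\sqrt{36 + r^{2}}}{9}$ ($m{\left(r \right)} = -3 + \frac{\sqrt{6^{2} + r^{2}}}{9} = -3 + \frac{\sqrt{36 + r^{2}}}{9}$)
$j = - 9 i \sqrt{23002}$ ($j = - 9 \sqrt{-14551 - 8451} = - 9 \sqrt{-23002} = - 9 i \sqrt{23002} \approx - 1365.0 i$)
$m{\left(3 \right)} 4546 + j = \left(-3 + \frac{\sqrt{36 + 3^{2}}}{9}\right) 4546 - 9 i \sqrt{23002} = \left(-3 + \frac{\sqrt{36 + 9}}{9}\right) 4546 - 9 i \sqrt{23002} = \left(-3 + \frac{\sqrt{45}}{9}\right) 4546 - 9 i \sqrt{23002} = \left(-3 + \frac{3 \sqrt{5}}{9}\right) 4546 - 9 i \sqrt{23002} = \left(-3 + \frac{\sqrt{5}}{3}\right) 4546 - 9 i \sqrt{23002} = \left(-13638 + \frac{4546 \sqrt{5}}{3}\right) - 9 i \sqrt{23002} = -13638 + \frac{4546 \sqrt{5}}{3} - 9 i \sqrt{23002}$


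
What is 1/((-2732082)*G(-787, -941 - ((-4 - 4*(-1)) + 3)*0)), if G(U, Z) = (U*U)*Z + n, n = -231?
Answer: 1/1592329680489720 ≈ 6.2801e-16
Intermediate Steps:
G(U, Z) = -231 + Z*U**2 (G(U, Z) = (U*U)*Z - 231 = U**2*Z - 231 = Z*U**2 - 231 = -231 + Z*U**2)
1/((-2732082)*G(-787, -941 - ((-4 - 4*(-1)) + 3)*0)) = 1/((-2732082)*(-231 + (-941 - ((-4 - 4*(-1)) + 3)*0)*(-787)**2)) = -1/(2732082*(-231 + (-941 - ((-4 + 4) + 3)*0)*619369)) = -1/(2732082*(-231 + (-941 - (0 + 3)*0)*619369)) = -1/(2732082*(-231 + (-941 - 3*0)*619369)) = -1/(2732082*(-231 + (-941 - 1*0)*619369)) = -1/(2732082*(-231 + (-941 + 0)*619369)) = -1/(2732082*(-231 - 941*619369)) = -1/(2732082*(-231 - 582826229)) = -1/2732082/(-582826460) = -1/2732082*(-1/582826460) = 1/1592329680489720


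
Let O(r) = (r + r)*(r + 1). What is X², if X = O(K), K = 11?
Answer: 69696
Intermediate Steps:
O(r) = 2*r*(1 + r) (O(r) = (2*r)*(1 + r) = 2*r*(1 + r))
X = 264 (X = 2*11*(1 + 11) = 2*11*12 = 264)
X² = 264² = 69696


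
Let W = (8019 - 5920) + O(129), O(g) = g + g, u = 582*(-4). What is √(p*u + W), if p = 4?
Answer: I*√6955 ≈ 83.397*I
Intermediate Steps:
u = -2328
O(g) = 2*g
W = 2357 (W = (8019 - 5920) + 2*129 = 2099 + 258 = 2357)
√(p*u + W) = √(4*(-2328) + 2357) = √(-9312 + 2357) = √(-6955) = I*√6955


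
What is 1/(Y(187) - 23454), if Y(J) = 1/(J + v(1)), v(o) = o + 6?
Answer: -194/4550075 ≈ -4.2637e-5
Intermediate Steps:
v(o) = 6 + o
Y(J) = 1/(7 + J) (Y(J) = 1/(J + (6 + 1)) = 1/(J + 7) = 1/(7 + J))
1/(Y(187) - 23454) = 1/(1/(7 + 187) - 23454) = 1/(1/194 - 23454) = 1/(-4550075/194) = -194/4550075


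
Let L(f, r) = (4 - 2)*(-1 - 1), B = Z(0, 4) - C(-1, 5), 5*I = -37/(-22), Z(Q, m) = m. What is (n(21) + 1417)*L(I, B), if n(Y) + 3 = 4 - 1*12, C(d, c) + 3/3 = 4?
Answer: -5624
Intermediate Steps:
C(d, c) = 3 (C(d, c) = -1 + 4 = 3)
n(Y) = -11 (n(Y) = -3 + (4 - 1*12) = -3 + (4 - 12) = -3 - 8 = -11)
I = 37/110 (I = (-37/(-22))/5 = (-37*(-1/22))/5 = (⅕)*(37/22) = 37/110 ≈ 0.33636)
B = 1 (B = 4 - 1*3 = 4 - 3 = 1)
L(f, r) = -4 (L(f, r) = 2*(-2) = -4)
(n(21) + 1417)*L(I, B) = (-11 + 1417)*(-4) = 1406*(-4) = -5624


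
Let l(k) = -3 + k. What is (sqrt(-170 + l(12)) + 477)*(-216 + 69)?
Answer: -70119 - 147*I*sqrt(161) ≈ -70119.0 - 1865.2*I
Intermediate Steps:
(sqrt(-170 + l(12)) + 477)*(-216 + 69) = (sqrt(-170 + (-3 + 12)) + 477)*(-216 + 69) = (sqrt(-170 + 9) + 477)*(-147) = (sqrt(-161) + 477)*(-147) = (I*sqrt(161) + 477)*(-147) = (477 + I*sqrt(161))*(-147) = -70119 - 147*I*sqrt(161)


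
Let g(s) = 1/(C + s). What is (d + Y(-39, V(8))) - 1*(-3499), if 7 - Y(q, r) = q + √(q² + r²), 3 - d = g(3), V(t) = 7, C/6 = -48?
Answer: 1011181/285 - √1570 ≈ 3508.4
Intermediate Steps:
C = -288 (C = 6*(-48) = -288)
g(s) = 1/(-288 + s)
d = 856/285 (d = 3 - 1/(-288 + 3) = 3 - 1/(-285) = 3 - 1*(-1/285) = 3 + 1/285 = 856/285 ≈ 3.0035)
Y(q, r) = 7 - q - √(q² + r²) (Y(q, r) = 7 - (q + √(q² + r²)) = 7 + (-q - √(q² + r²)) = 7 - q - √(q² + r²))
(d + Y(-39, V(8))) - 1*(-3499) = (856/285 + (7 - 1*(-39) - √((-39)² + 7²))) - 1*(-3499) = (856/285 + (7 + 39 - √(1521 + 49))) + 3499 = (856/285 + (7 + 39 - √1570)) + 3499 = (856/285 + (46 - √1570)) + 3499 = (13966/285 - √1570) + 3499 = 1011181/285 - √1570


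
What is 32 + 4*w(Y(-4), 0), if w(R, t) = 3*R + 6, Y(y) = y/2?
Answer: 32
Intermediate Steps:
Y(y) = y/2 (Y(y) = y*(1/2) = y/2)
w(R, t) = 6 + 3*R
32 + 4*w(Y(-4), 0) = 32 + 4*(6 + 3*((1/2)*(-4))) = 32 + 4*(6 + 3*(-2)) = 32 + 4*(6 - 6) = 32 + 4*0 = 32 + 0 = 32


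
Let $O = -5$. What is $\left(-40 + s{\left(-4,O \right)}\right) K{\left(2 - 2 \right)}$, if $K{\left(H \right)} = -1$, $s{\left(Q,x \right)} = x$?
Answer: $45$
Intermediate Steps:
$\left(-40 + s{\left(-4,O \right)}\right) K{\left(2 - 2 \right)} = \left(-40 - 5\right) \left(-1\right) = \left(-45\right) \left(-1\right) = 45$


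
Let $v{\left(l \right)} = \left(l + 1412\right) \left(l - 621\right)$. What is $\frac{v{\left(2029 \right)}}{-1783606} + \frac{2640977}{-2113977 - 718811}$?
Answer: $- \frac{837959832833}{229662621524} \approx -3.6487$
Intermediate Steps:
$v{\left(l \right)} = \left(-621 + l\right) \left(1412 + l\right)$ ($v{\left(l \right)} = \left(1412 + l\right) \left(-621 + l\right) = \left(-621 + l\right) \left(1412 + l\right)$)
$\frac{v{\left(2029 \right)}}{-1783606} + \frac{2640977}{-2113977 - 718811} = \frac{-876852 + 2029^{2} + 791 \cdot 2029}{-1783606} + \frac{2640977}{-2113977 - 718811} = \left(-876852 + 4116841 + 1604939\right) \left(- \frac{1}{1783606}\right) + \frac{2640977}{-2832788} = 4844928 \left(- \frac{1}{1783606}\right) + 2640977 \left(- \frac{1}{2832788}\right) = - \frac{220224}{81073} - \frac{2640977}{2832788} = - \frac{837959832833}{229662621524}$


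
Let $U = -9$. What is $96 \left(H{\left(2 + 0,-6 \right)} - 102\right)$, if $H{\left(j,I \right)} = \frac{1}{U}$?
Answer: $- \frac{29408}{3} \approx -9802.7$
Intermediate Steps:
$H{\left(j,I \right)} = - \frac{1}{9}$ ($H{\left(j,I \right)} = \frac{1}{-9} = - \frac{1}{9}$)
$96 \left(H{\left(2 + 0,-6 \right)} - 102\right) = 96 \left(- \frac{1}{9} - 102\right) = 96 \left(- \frac{919}{9}\right) = - \frac{29408}{3}$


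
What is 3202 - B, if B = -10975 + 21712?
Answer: -7535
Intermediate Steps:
B = 10737
3202 - B = 3202 - 1*10737 = 3202 - 10737 = -7535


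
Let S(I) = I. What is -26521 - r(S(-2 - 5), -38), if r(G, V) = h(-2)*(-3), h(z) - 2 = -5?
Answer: -26530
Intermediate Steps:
h(z) = -3 (h(z) = 2 - 5 = -3)
r(G, V) = 9 (r(G, V) = -3*(-3) = 9)
-26521 - r(S(-2 - 5), -38) = -26521 - 1*9 = -26521 - 9 = -26530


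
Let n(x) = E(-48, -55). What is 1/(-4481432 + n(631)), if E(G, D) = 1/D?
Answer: -55/246478761 ≈ -2.2314e-7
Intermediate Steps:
n(x) = -1/55 (n(x) = 1/(-55) = -1/55)
1/(-4481432 + n(631)) = 1/(-4481432 - 1/55) = 1/(-246478761/55) = -55/246478761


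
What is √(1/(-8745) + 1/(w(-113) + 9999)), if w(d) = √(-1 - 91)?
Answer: √17490*√((-627 - I*√23)/(9999 + 2*I*√23))/8745 ≈ 1.2666e-5 - 0.003787*I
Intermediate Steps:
w(d) = 2*I*√23 (w(d) = √(-92) = 2*I*√23)
√(1/(-8745) + 1/(w(-113) + 9999)) = √(1/(-8745) + 1/(2*I*√23 + 9999)) = √(-1/8745 + 1/(9999 + 2*I*√23))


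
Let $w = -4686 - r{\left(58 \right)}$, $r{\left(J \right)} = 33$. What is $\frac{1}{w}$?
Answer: $- \frac{1}{4719} \approx -0.00021191$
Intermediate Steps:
$w = -4719$ ($w = -4686 - 33 = -4719$)
$\frac{1}{w} = \frac{1}{-4719} = - \frac{1}{4719}$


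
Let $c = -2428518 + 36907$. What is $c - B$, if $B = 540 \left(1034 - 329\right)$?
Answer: $-2772311$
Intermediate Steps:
$B = 380700$ ($B = 540 \cdot 705 = 380700$)
$c = -2391611$
$c - B = -2391611 - 380700 = -2772311$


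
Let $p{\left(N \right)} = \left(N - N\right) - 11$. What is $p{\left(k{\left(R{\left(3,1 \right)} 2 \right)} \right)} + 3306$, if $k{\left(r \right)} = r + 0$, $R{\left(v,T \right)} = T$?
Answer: $3295$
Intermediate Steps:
$k{\left(r \right)} = r$
$p{\left(N \right)} = -11$ ($p{\left(N \right)} = 0 - 11 = -11$)
$p{\left(k{\left(R{\left(3,1 \right)} 2 \right)} \right)} + 3306 = -11 + 3306 = 3295$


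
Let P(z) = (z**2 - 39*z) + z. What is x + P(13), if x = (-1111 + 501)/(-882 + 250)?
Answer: -102395/316 ≈ -324.03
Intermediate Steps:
P(z) = z**2 - 38*z
x = 305/316 (x = -610/(-632) = -610*(-1/632) = 305/316 ≈ 0.96519)
x + P(13) = 305/316 + 13*(-38 + 13) = 305/316 + 13*(-25) = 305/316 - 325 = -102395/316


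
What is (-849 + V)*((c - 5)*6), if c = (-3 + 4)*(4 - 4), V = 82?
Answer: 23010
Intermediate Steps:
c = 0 (c = 1*0 = 0)
(-849 + V)*((c - 5)*6) = (-849 + 82)*((0 - 5)*6) = -(-3835)*6 = -767*(-30) = 23010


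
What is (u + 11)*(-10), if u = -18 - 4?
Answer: 110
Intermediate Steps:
u = -22
(u + 11)*(-10) = (-22 + 11)*(-10) = -11*(-10) = 110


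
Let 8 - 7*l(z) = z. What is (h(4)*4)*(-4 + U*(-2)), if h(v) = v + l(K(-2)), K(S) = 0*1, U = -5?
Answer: 864/7 ≈ 123.43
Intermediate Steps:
K(S) = 0
l(z) = 8/7 - z/7
h(v) = 8/7 + v (h(v) = v + (8/7 - ⅐*0) = v + (8/7 + 0) = v + 8/7 = 8/7 + v)
(h(4)*4)*(-4 + U*(-2)) = ((8/7 + 4)*4)*(-4 - 5*(-2)) = ((36/7)*4)*(-4 + 10) = (144/7)*6 = 864/7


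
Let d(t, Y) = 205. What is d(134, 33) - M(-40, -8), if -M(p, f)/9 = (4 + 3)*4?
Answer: 457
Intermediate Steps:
M(p, f) = -252 (M(p, f) = -9*(4 + 3)*4 = -63*4 = -9*28 = -252)
d(134, 33) - M(-40, -8) = 205 - 1*(-252) = 205 + 252 = 457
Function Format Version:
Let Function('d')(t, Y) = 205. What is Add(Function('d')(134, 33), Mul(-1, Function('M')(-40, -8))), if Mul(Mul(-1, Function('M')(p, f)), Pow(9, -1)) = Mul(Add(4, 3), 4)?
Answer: 457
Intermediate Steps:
Function('M')(p, f) = -252 (Function('M')(p, f) = Mul(-9, Mul(Add(4, 3), 4)) = Mul(-9, Mul(7, 4)) = Mul(-9, 28) = -252)
Add(Function('d')(134, 33), Mul(-1, Function('M')(-40, -8))) = Add(205, Mul(-1, -252)) = Add(205, 252) = 457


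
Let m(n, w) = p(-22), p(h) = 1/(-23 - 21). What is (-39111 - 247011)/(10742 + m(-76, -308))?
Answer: -4196456/157549 ≈ -26.636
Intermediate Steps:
p(h) = -1/44 (p(h) = 1/(-44) = -1/44)
m(n, w) = -1/44
(-39111 - 247011)/(10742 + m(-76, -308)) = (-39111 - 247011)/(10742 - 1/44) = -286122/472647/44 = -286122*44/472647 = -4196456/157549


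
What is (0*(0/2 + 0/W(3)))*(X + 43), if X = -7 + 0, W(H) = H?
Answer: 0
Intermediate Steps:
X = -7
(0*(0/2 + 0/W(3)))*(X + 43) = (0*(0/2 + 0/3))*(-7 + 43) = (0*(0*(1/2) + 0*(1/3)))*36 = (0*(0 + 0))*36 = (0*0)*36 = 0*36 = 0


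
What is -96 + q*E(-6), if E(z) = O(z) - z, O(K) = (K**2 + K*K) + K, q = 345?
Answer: 24744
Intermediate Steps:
O(K) = K + 2*K**2 (O(K) = (K**2 + K**2) + K = 2*K**2 + K = K + 2*K**2)
E(z) = -z + z*(1 + 2*z) (E(z) = z*(1 + 2*z) - z = -z + z*(1 + 2*z))
-96 + q*E(-6) = -96 + 345*(2*(-6)**2) = -96 + 345*(2*36) = -96 + 345*72 = -96 + 24840 = 24744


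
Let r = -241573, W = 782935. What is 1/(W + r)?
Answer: 1/541362 ≈ 1.8472e-6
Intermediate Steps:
1/(W + r) = 1/(782935 - 241573) = 1/541362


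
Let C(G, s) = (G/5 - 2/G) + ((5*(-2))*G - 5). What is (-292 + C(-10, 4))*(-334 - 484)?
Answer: 813092/5 ≈ 1.6262e+5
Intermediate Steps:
C(G, s) = -5 - 2/G - 49*G/5 (C(G, s) = (G*(⅕) - 2/G) + (-10*G - 5) = (G/5 - 2/G) + (-5 - 10*G) = (-2/G + G/5) + (-5 - 10*G) = -5 - 2/G - 49*G/5)
(-292 + C(-10, 4))*(-334 - 484) = (-292 + (-5 - 2/(-10) - 49/5*(-10)))*(-334 - 484) = (-292 + (-5 - 2*(-⅒) + 98))*(-818) = (-292 + (-5 + ⅕ + 98))*(-818) = (-292 + 466/5)*(-818) = -994/5*(-818) = 813092/5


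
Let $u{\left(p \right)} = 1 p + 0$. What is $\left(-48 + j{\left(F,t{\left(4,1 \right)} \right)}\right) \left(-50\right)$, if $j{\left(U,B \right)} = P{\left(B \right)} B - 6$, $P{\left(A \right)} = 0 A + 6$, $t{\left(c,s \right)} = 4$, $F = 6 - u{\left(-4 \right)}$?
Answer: $1500$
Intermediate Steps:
$u{\left(p \right)} = p$ ($u{\left(p \right)} = p + 0 = p$)
$F = 10$ ($F = 6 - -4 = 6 + 4 = 10$)
$P{\left(A \right)} = 6$ ($P{\left(A \right)} = 0 + 6 = 6$)
$j{\left(U,B \right)} = -6 + 6 B$ ($j{\left(U,B \right)} = 6 B - 6 = -6 + 6 B$)
$\left(-48 + j{\left(F,t{\left(4,1 \right)} \right)}\right) \left(-50\right) = \left(-48 + \left(-6 + 6 \cdot 4\right)\right) \left(-50\right) = \left(-48 + \left(-6 + 24\right)\right) \left(-50\right) = \left(-48 + 18\right) \left(-50\right) = \left(-30\right) \left(-50\right) = 1500$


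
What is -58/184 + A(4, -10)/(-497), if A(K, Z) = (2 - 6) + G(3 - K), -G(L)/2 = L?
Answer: -14229/45724 ≈ -0.31119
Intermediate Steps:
G(L) = -2*L
A(K, Z) = -10 + 2*K (A(K, Z) = (2 - 6) - 2*(3 - K) = -4 + (-6 + 2*K) = -10 + 2*K)
-58/184 + A(4, -10)/(-497) = -58/184 + (-10 + 2*4)/(-497) = -58*1/184 + (-10 + 8)*(-1/497) = -29/92 - 2*(-1/497) = -29/92 + 2/497 = -14229/45724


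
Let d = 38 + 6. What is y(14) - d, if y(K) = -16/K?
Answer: -316/7 ≈ -45.143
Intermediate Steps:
d = 44
y(14) - d = -16/14 - 44 = -16*1/14 - 1*44 = -8/7 - 44 = -316/7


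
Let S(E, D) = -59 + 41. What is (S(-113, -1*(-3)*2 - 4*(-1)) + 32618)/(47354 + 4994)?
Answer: 8150/13087 ≈ 0.62276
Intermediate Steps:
S(E, D) = -18
(S(-113, -1*(-3)*2 - 4*(-1)) + 32618)/(47354 + 4994) = (-18 + 32618)/(47354 + 4994) = 32600/52348 = 32600*(1/52348) = 8150/13087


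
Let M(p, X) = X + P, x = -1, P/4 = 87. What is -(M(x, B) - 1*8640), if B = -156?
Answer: 8448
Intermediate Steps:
P = 348 (P = 4*87 = 348)
M(p, X) = 348 + X (M(p, X) = X + 348 = 348 + X)
-(M(x, B) - 1*8640) = -((348 - 156) - 1*8640) = -(192 - 8640) = -1*(-8448) = 8448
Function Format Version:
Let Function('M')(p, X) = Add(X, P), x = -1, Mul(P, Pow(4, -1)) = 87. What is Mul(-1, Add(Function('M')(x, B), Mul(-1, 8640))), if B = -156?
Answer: 8448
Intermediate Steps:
P = 348 (P = Mul(4, 87) = 348)
Function('M')(p, X) = Add(348, X) (Function('M')(p, X) = Add(X, 348) = Add(348, X))
Mul(-1, Add(Function('M')(x, B), Mul(-1, 8640))) = Mul(-1, Add(Add(348, -156), Mul(-1, 8640))) = Mul(-1, Add(192, -8640)) = Mul(-1, -8448) = 8448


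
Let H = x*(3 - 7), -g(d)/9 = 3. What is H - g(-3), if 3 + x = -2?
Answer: 47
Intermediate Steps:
x = -5 (x = -3 - 2 = -5)
g(d) = -27 (g(d) = -9*3 = -27)
H = 20 (H = -5*(3 - 7) = -5*(-4) = 20)
H - g(-3) = 20 - 1*(-27) = 20 + 27 = 47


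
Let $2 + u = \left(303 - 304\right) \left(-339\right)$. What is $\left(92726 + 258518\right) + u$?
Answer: $351581$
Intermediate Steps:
$u = 337$ ($u = -2 + \left(303 - 304\right) \left(-339\right) = -2 - -339 = -2 + 339 = 337$)
$\left(92726 + 258518\right) + u = \left(92726 + 258518\right) + 337 = 351244 + 337 = 351581$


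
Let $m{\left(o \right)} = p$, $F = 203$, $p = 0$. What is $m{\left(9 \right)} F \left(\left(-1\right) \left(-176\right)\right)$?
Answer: $0$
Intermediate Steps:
$m{\left(o \right)} = 0$
$m{\left(9 \right)} F \left(\left(-1\right) \left(-176\right)\right) = 0 \cdot 203 \left(\left(-1\right) \left(-176\right)\right) = 0 \cdot 176 = 0$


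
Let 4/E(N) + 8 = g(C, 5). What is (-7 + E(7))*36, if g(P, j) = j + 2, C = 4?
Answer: -396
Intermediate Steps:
g(P, j) = 2 + j
E(N) = -4 (E(N) = 4/(-8 + (2 + 5)) = 4/(-8 + 7) = 4/(-1) = 4*(-1) = -4)
(-7 + E(7))*36 = (-7 - 4)*36 = -11*36 = -396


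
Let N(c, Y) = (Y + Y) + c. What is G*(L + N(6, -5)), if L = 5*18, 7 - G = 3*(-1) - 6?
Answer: 1376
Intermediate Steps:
N(c, Y) = c + 2*Y (N(c, Y) = 2*Y + c = c + 2*Y)
G = 16 (G = 7 - (3*(-1) - 6) = 7 - (-3 - 6) = 7 - 1*(-9) = 7 + 9 = 16)
L = 90
G*(L + N(6, -5)) = 16*(90 + (6 + 2*(-5))) = 16*(90 + (6 - 10)) = 16*(90 - 4) = 16*86 = 1376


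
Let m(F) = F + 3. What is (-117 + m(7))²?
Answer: 11449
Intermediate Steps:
m(F) = 3 + F
(-117 + m(7))² = (-117 + (3 + 7))² = (-117 + 10)² = (-107)² = 11449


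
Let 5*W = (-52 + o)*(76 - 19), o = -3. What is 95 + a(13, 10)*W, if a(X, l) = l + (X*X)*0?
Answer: -6175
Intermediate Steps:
W = -627 (W = ((-52 - 3)*(76 - 19))/5 = (-55*57)/5 = (⅕)*(-3135) = -627)
a(X, l) = l (a(X, l) = l + X²*0 = l + 0 = l)
95 + a(13, 10)*W = 95 + 10*(-627) = 95 - 6270 = -6175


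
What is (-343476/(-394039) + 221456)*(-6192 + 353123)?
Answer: 30274116435766060/394039 ≈ 7.6830e+10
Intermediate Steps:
(-343476/(-394039) + 221456)*(-6192 + 353123) = (-343476*(-1/394039) + 221456)*346931 = (343476/394039 + 221456)*346931 = (87262644260/394039)*346931 = 30274116435766060/394039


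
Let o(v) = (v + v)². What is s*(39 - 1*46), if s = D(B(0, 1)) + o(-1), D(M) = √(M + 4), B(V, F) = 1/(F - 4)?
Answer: -28 - 7*√33/3 ≈ -41.404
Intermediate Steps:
o(v) = 4*v² (o(v) = (2*v)² = 4*v²)
B(V, F) = 1/(-4 + F)
D(M) = √(4 + M)
s = 4 + √33/3 (s = √(4 + 1/(-4 + 1)) + 4*(-1)² = √(4 + 1/(-3)) + 4*1 = √(4 - ⅓) + 4 = √(11/3) + 4 = √33/3 + 4 = 4 + √33/3 ≈ 5.9149)
s*(39 - 1*46) = (4 + √33/3)*(39 - 1*46) = (4 + √33/3)*(39 - 46) = (4 + √33/3)*(-7) = -28 - 7*√33/3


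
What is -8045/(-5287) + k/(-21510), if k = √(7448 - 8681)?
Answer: 8045/5287 - I*√137/7170 ≈ 1.5217 - 0.0016325*I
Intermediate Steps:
k = 3*I*√137 (k = √(-1233) = 3*I*√137 ≈ 35.114*I)
-8045/(-5287) + k/(-21510) = -8045/(-5287) + (3*I*√137)/(-21510) = -8045*(-1/5287) + (3*I*√137)*(-1/21510) = 8045/5287 - I*√137/7170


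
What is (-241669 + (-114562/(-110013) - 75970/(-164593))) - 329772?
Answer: -10347266240089793/18107369709 ≈ -5.7144e+5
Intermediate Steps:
(-241669 + (-114562/(-110013) - 75970/(-164593))) - 329772 = (-241669 + (-114562*(-1/110013) - 75970*(-1/164593))) - 329772 = (-241669 + (114562/110013 + 75970/164593)) - 329772 = (-241669 + 27213790876/18107369709) - 329772 = -4375962716413445/18107369709 - 329772 = -10347266240089793/18107369709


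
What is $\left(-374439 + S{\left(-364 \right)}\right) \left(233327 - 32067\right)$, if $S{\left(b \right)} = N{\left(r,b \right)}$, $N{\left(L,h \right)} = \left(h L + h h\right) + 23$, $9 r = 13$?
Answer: $- \frac{439151735120}{9} \approx -4.8795 \cdot 10^{10}$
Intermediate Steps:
$r = \frac{13}{9}$ ($r = \frac{1}{9} \cdot 13 = \frac{13}{9} \approx 1.4444$)
$N{\left(L,h \right)} = 23 + h^{2} + L h$ ($N{\left(L,h \right)} = \left(L h + h^{2}\right) + 23 = \left(h^{2} + L h\right) + 23 = 23 + h^{2} + L h$)
$S{\left(b \right)} = 23 + b^{2} + \frac{13 b}{9}$
$\left(-374439 + S{\left(-364 \right)}\right) \left(233327 - 32067\right) = \left(-374439 + \left(23 + \left(-364\right)^{2} + \frac{13}{9} \left(-364\right)\right)\right) \left(233327 - 32067\right) = \left(-374439 + \left(23 + 132496 - \frac{4732}{9}\right)\right) 201260 = \left(-374439 + \frac{1187939}{9}\right) 201260 = \left(- \frac{2182012}{9}\right) 201260 = - \frac{439151735120}{9}$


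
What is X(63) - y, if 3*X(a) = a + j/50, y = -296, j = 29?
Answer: 47579/150 ≈ 317.19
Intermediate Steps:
X(a) = 29/150 + a/3 (X(a) = (a + 29/50)/3 = (29/50 + a)/3 = 29/150 + a/3)
X(63) - y = (29/150 + (⅓)*63) - 1*(-296) = (29/150 + 21) + 296 = 3179/150 + 296 = 47579/150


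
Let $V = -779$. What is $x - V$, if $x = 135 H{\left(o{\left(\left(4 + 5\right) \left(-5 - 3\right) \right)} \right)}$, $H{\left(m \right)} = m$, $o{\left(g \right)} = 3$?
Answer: $1184$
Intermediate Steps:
$x = 405$ ($x = 135 \cdot 3 = 405$)
$x - V = 405 - -779 = 405 + 779 = 1184$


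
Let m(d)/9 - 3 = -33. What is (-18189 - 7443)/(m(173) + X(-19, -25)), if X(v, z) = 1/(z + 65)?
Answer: 1025280/10799 ≈ 94.942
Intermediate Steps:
m(d) = -270 (m(d) = 27 + 9*(-33) = 27 - 297 = -270)
X(v, z) = 1/(65 + z)
(-18189 - 7443)/(m(173) + X(-19, -25)) = (-18189 - 7443)/(-270 + 1/(65 - 25)) = -25632/(-270 + 1/40) = -25632/(-10799/40) = -25632*(-40/10799) = 1025280/10799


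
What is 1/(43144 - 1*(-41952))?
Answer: 1/85096 ≈ 1.1751e-5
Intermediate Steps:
1/(43144 - 1*(-41952)) = 1/(43144 + 41952) = 1/85096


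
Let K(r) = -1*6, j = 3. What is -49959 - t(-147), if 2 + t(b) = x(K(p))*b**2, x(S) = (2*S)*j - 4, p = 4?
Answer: 814403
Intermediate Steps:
K(r) = -6
x(S) = -4 + 6*S (x(S) = (2*S)*3 - 4 = 6*S - 4 = -4 + 6*S)
t(b) = -2 - 40*b**2 (t(b) = -2 + (-4 + 6*(-6))*b**2 = -2 + (-4 - 36)*b**2 = -2 - 40*b**2)
-49959 - t(-147) = -49959 - (-2 - 40*(-147)**2) = -49959 - (-2 - 40*21609) = -49959 - (-2 - 864360) = -49959 - 1*(-864362) = -49959 + 864362 = 814403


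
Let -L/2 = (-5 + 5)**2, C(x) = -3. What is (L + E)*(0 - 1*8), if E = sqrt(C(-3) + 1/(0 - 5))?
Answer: -32*I*sqrt(5)/5 ≈ -14.311*I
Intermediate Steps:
L = 0 (L = -2*(-5 + 5)**2 = -2*0**2 = -2*0 = 0)
E = 4*I*sqrt(5)/5 (E = sqrt(-3 + 1/(0 - 5)) = sqrt(-3 + 1/(-5)) = sqrt(-3 - 1/5) = sqrt(-16/5) = 4*I*sqrt(5)/5 ≈ 1.7889*I)
(L + E)*(0 - 1*8) = (0 + 4*I*sqrt(5)/5)*(0 - 1*8) = (4*I*sqrt(5)/5)*(0 - 8) = (4*I*sqrt(5)/5)*(-8) = -32*I*sqrt(5)/5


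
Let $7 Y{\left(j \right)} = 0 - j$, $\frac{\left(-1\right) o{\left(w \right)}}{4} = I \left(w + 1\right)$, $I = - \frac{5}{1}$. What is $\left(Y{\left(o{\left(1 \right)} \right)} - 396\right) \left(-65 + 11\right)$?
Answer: $\frac{151848}{7} \approx 21693.0$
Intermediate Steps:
$I = -5$ ($I = \left(-5\right) 1 = -5$)
$o{\left(w \right)} = 20 + 20 w$ ($o{\left(w \right)} = - 4 \left(- 5 \left(w + 1\right)\right) = - 4 \left(- 5 \left(1 + w\right)\right) = - 4 \left(-5 - 5 w\right) = 20 + 20 w$)
$Y{\left(j \right)} = - \frac{j}{7}$ ($Y{\left(j \right)} = \frac{0 - j}{7} = \frac{\left(-1\right) j}{7} = - \frac{j}{7}$)
$\left(Y{\left(o{\left(1 \right)} \right)} - 396\right) \left(-65 + 11\right) = \left(- \frac{20 + 20 \cdot 1}{7} - 396\right) \left(-65 + 11\right) = \left(- \frac{20 + 20}{7} - 396\right) \left(-54\right) = \left(\left(- \frac{1}{7}\right) 40 - 396\right) \left(-54\right) = \left(- \frac{40}{7} - 396\right) \left(-54\right) = \left(- \frac{2812}{7}\right) \left(-54\right) = \frac{151848}{7}$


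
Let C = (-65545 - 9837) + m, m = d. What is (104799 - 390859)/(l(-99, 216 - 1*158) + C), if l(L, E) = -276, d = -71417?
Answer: 57212/29415 ≈ 1.9450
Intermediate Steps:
m = -71417
C = -146799 (C = (-65545 - 9837) - 71417 = -75382 - 71417 = -146799)
(104799 - 390859)/(l(-99, 216 - 1*158) + C) = (104799 - 390859)/(-276 - 146799) = -286060/(-147075) = -286060*(-1/147075) = 57212/29415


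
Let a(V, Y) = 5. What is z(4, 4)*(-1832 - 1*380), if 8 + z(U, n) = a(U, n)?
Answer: 6636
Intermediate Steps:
z(U, n) = -3 (z(U, n) = -8 + 5 = -3)
z(4, 4)*(-1832 - 1*380) = -3*(-1832 - 1*380) = -3*(-1832 - 380) = -3*(-2212) = 6636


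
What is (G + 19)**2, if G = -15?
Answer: 16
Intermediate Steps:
(G + 19)**2 = (-15 + 19)**2 = 4**2 = 16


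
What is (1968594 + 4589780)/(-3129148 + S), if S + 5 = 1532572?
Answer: -6558374/1596581 ≈ -4.1078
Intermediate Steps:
S = 1532567 (S = -5 + 1532572 = 1532567)
(1968594 + 4589780)/(-3129148 + S) = (1968594 + 4589780)/(-3129148 + 1532567) = 6558374/(-1596581) = 6558374*(-1/1596581) = -6558374/1596581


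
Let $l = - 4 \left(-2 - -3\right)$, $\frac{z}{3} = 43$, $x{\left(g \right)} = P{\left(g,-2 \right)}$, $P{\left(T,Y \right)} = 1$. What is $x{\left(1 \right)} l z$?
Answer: $-516$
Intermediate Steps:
$x{\left(g \right)} = 1$
$z = 129$ ($z = 3 \cdot 43 = 129$)
$l = -4$ ($l = - 4 \left(-2 + 3\right) = \left(-4\right) 1 = -4$)
$x{\left(1 \right)} l z = 1 \left(-4\right) 129 = \left(-4\right) 129 = -516$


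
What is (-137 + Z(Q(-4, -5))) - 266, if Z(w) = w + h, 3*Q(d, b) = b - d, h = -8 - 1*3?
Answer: -1243/3 ≈ -414.33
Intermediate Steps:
h = -11 (h = -8 - 3 = -11)
Q(d, b) = -d/3 + b/3 (Q(d, b) = (b - d)/3 = -d/3 + b/3)
Z(w) = -11 + w (Z(w) = w - 11 = -11 + w)
(-137 + Z(Q(-4, -5))) - 266 = (-137 + (-11 + (-1/3*(-4) + (1/3)*(-5)))) - 266 = (-137 + (-11 + (4/3 - 5/3))) - 266 = (-137 + (-11 - 1/3)) - 266 = (-137 - 34/3) - 266 = -445/3 - 266 = -1243/3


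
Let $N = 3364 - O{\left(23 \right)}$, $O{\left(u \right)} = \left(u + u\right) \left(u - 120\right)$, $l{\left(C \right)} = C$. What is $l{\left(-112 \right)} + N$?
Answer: $7714$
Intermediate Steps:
$O{\left(u \right)} = 2 u \left(-120 + u\right)$
$N = 7826$ ($N = 3364 - 2 \cdot 23 \left(-120 + 23\right) = 3364 - 2 \cdot 23 \left(-97\right) = 3364 - -4462 = 3364 + 4462 = 7826$)
$l{\left(-112 \right)} + N = -112 + 7826 = 7714$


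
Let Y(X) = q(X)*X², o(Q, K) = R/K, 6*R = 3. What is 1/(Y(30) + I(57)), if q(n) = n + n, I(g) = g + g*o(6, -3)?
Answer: 2/108095 ≈ 1.8502e-5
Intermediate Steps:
R = ½ (R = (⅙)*3 = ½ ≈ 0.50000)
o(Q, K) = 1/(2*K)
I(g) = 5*g/6 (I(g) = g + g*((½)/(-3)) = g + g*((½)*(-⅓)) = g + g*(-⅙) = g - g/6 = 5*g/6)
q(n) = 2*n
Y(X) = 2*X³ (Y(X) = (2*X)*X² = 2*X³)
1/(Y(30) + I(57)) = 1/(2*30³ + (⅚)*57) = 1/(2*27000 + 95/2) = 1/(54000 + 95/2) = 1/(108095/2) = 2/108095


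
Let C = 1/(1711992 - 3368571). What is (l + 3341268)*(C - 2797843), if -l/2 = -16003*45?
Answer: -7387233880216510908/552193 ≈ -1.3378e+13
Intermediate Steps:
l = 1440270 (l = -(-32006)*45 = -2*(-720135) = 1440270)
C = -1/1656579 (C = 1/(-1656579) = -1/1656579 ≈ -6.0365e-7)
(l + 3341268)*(C - 2797843) = (1440270 + 3341268)*(-1/1656579 - 2797843) = 4781538*(-4634847959098/1656579) = -7387233880216510908/552193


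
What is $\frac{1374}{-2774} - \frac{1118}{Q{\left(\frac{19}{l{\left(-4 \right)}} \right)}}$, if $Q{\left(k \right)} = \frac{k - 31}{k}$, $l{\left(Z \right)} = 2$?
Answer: $\frac{684491}{1387} \approx 493.5$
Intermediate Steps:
$Q{\left(k \right)} = \frac{-31 + k}{k}$
$\frac{1374}{-2774} - \frac{1118}{Q{\left(\frac{19}{l{\left(-4 \right)}} \right)}} = \frac{1374}{-2774} - \frac{1118}{\frac{1}{19 \cdot \frac{1}{2}} \left(-31 + \frac{19}{2}\right)} = 1374 \left(- \frac{1}{2774}\right) - \frac{1118}{\frac{1}{19 \cdot \frac{1}{2}} \left(-31 + 19 \cdot \frac{1}{2}\right)} = - \frac{687}{1387} - \frac{1118}{\frac{1}{\frac{19}{2}} \left(-31 + \frac{19}{2}\right)} = - \frac{687}{1387} - \frac{1118}{\frac{2}{19} \left(- \frac{43}{2}\right)} = - \frac{687}{1387} - \frac{1118}{- \frac{43}{19}} = - \frac{687}{1387} - -494 = - \frac{687}{1387} + 494 = \frac{684491}{1387}$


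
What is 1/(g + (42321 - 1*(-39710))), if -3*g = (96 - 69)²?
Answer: 1/81788 ≈ 1.2227e-5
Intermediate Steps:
g = -243 (g = -(96 - 69)²/3 = -⅓*27² = -⅓*729 = -243)
1/(g + (42321 - 1*(-39710))) = 1/(-243 + (42321 - 1*(-39710))) = 1/(-243 + (42321 + 39710)) = 1/(-243 + 82031) = 1/81788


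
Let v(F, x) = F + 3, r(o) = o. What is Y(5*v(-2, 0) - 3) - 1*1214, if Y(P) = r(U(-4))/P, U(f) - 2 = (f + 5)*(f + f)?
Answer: -1217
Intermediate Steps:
U(f) = 2 + 2*f*(5 + f) (U(f) = 2 + (f + 5)*(f + f) = 2 + (5 + f)*(2*f) = 2 + 2*f*(5 + f))
v(F, x) = 3 + F
Y(P) = -6/P (Y(P) = (2 + 2*(-4)² + 10*(-4))/P = (2 + 2*16 - 40)/P = (2 + 32 - 40)/P = -6/P)
Y(5*v(-2, 0) - 3) - 1*1214 = -6/(5*(3 - 2) - 3) - 1*1214 = -6/(5*1 - 3) - 1214 = -6/(5 - 3) - 1214 = -6/2 - 1214 = -6*½ - 1214 = -3 - 1214 = -1217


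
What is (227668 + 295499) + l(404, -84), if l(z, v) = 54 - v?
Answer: 523305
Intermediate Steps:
(227668 + 295499) + l(404, -84) = (227668 + 295499) + (54 - 1*(-84)) = 523167 + (54 + 84) = 523167 + 138 = 523305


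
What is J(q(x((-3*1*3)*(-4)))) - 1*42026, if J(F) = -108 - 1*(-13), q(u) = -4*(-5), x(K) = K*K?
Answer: -42121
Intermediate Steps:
x(K) = K²
q(u) = 20
J(F) = -95 (J(F) = -108 + 13 = -95)
J(q(x((-3*1*3)*(-4)))) - 1*42026 = -95 - 1*42026 = -95 - 42026 = -42121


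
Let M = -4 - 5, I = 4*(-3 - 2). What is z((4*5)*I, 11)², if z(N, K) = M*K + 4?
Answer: 9025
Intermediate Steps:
I = -20 (I = 4*(-5) = -20)
M = -9
z(N, K) = 4 - 9*K (z(N, K) = -9*K + 4 = 4 - 9*K)
z((4*5)*I, 11)² = (4 - 9*11)² = (4 - 99)² = (-95)² = 9025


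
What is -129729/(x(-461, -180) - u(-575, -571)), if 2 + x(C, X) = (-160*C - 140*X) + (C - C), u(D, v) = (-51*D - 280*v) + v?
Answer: 43243/29892 ≈ 1.4466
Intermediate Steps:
u(D, v) = -279*v - 51*D (u(D, v) = (-280*v - 51*D) + v = -279*v - 51*D)
x(C, X) = -2 - 160*C - 140*X (x(C, X) = -2 + ((-160*C - 140*X) + (C - C)) = -2 + ((-160*C - 140*X) + 0) = -2 + (-160*C - 140*X) = -2 - 160*C - 140*X)
-129729/(x(-461, -180) - u(-575, -571)) = -129729/((-2 - 160*(-461) - 140*(-180)) - (-279*(-571) - 51*(-575))) = -129729/((-2 + 73760 + 25200) - (159309 + 29325)) = -129729/(98958 - 1*188634) = -129729/(98958 - 188634) = -129729/(-89676) = -129729*(-1/89676) = 43243/29892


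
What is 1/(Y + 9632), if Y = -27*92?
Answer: 1/7148 ≈ 0.00013990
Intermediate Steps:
Y = -2484
1/(Y + 9632) = 1/(-2484 + 9632) = 1/7148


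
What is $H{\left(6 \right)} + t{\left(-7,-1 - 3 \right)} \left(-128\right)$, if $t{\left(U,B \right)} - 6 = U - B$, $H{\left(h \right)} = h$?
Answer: $-378$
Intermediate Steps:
$t{\left(U,B \right)} = 6 + U - B$ ($t{\left(U,B \right)} = 6 - \left(B - U\right) = 6 + U - B$)
$H{\left(6 \right)} + t{\left(-7,-1 - 3 \right)} \left(-128\right) = 6 + \left(6 - 7 - \left(-1 - 3\right)\right) \left(-128\right) = 6 + \left(6 - 7 - -4\right) \left(-128\right) = 6 + \left(6 - 7 + 4\right) \left(-128\right) = 6 + 3 \left(-128\right) = 6 - 384 = -378$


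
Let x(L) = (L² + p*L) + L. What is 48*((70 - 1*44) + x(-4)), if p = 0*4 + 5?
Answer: 864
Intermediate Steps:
p = 5 (p = 0 + 5 = 5)
x(L) = L² + 6*L (x(L) = (L² + 5*L) + L = L² + 6*L)
48*((70 - 1*44) + x(-4)) = 48*((70 - 1*44) - 4*(6 - 4)) = 48*((70 - 44) - 4*2) = 48*(26 - 8) = 48*18 = 864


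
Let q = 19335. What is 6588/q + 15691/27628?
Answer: 161799583/178062460 ≈ 0.90867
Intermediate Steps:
6588/q + 15691/27628 = 6588/19335 + 15691/27628 = 6588*(1/19335) + 15691*(1/27628) = 2196/6445 + 15691/27628 = 161799583/178062460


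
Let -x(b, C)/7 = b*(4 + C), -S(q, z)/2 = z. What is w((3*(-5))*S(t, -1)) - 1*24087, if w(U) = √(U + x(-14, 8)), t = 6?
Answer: -24087 + √1146 ≈ -24053.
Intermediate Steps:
S(q, z) = -2*z
x(b, C) = -7*b*(4 + C)
w(U) = √(1176 + U) (w(U) = √(U - 7*(-14)*(4 + 8)) = √(U - 7*(-14)*12) = √(U + 1176) = √(1176 + U))
w((3*(-5))*S(t, -1)) - 1*24087 = √(1176 + (3*(-5))*(-2*(-1))) - 1*24087 = √(1176 - 15*2) - 24087 = √(1176 - 30) - 24087 = √1146 - 24087 = -24087 + √1146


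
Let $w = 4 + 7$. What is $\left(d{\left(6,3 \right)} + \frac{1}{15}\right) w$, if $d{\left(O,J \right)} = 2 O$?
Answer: $\frac{1991}{15} \approx 132.73$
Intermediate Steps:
$w = 11$
$\left(d{\left(6,3 \right)} + \frac{1}{15}\right) w = \left(2 \cdot 6 + \frac{1}{15}\right) 11 = \left(12 + \frac{1}{15}\right) 11 = \frac{181}{15} \cdot 11 = \frac{1991}{15}$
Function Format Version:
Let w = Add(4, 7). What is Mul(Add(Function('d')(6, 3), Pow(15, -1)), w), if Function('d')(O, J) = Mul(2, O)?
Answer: Rational(1991, 15) ≈ 132.73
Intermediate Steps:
w = 11
Mul(Add(Function('d')(6, 3), Pow(15, -1)), w) = Mul(Add(Mul(2, 6), Pow(15, -1)), 11) = Mul(Add(12, Rational(1, 15)), 11) = Mul(Rational(181, 15), 11) = Rational(1991, 15)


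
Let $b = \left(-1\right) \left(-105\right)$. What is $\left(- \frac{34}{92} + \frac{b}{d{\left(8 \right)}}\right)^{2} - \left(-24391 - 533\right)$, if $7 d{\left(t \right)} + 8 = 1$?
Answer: $\frac{76232593}{2116} \approx 36027.0$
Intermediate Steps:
$d{\left(t \right)} = -1$ ($d{\left(t \right)} = - \frac{8}{7} + \frac{1}{7} \cdot 1 = - \frac{8}{7} + \frac{1}{7} = -1$)
$b = 105$
$\left(- \frac{34}{92} + \frac{b}{d{\left(8 \right)}}\right)^{2} - \left(-24391 - 533\right) = \left(- \frac{34}{92} + \frac{105}{-1}\right)^{2} - \left(-24391 - 533\right) = \left(\left(-34\right) \frac{1}{92} + 105 \left(-1\right)\right)^{2} - \left(-24391 + \left(-9979 + 9446\right)\right) = \left(- \frac{17}{46} - 105\right)^{2} - \left(-24391 - 533\right) = \left(- \frac{4847}{46}\right)^{2} - -24924 = \frac{23493409}{2116} + 24924 = \frac{76232593}{2116}$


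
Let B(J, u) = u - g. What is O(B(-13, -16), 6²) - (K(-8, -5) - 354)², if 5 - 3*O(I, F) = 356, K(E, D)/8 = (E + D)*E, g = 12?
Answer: -228601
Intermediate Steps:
K(E, D) = 8*E*(D + E) (K(E, D) = 8*((E + D)*E) = 8*((D + E)*E) = 8*(E*(D + E)) = 8*E*(D + E))
B(J, u) = -12 + u (B(J, u) = u - 1*12 = u - 12 = -12 + u)
O(I, F) = -117 (O(I, F) = 5/3 - ⅓*356 = 5/3 - 356/3 = -117)
O(B(-13, -16), 6²) - (K(-8, -5) - 354)² = -117 - (8*(-8)*(-5 - 8) - 354)² = -117 - (8*(-8)*(-13) - 354)² = -117 - (832 - 354)² = -117 - 1*478² = -117 - 1*228484 = -117 - 228484 = -228601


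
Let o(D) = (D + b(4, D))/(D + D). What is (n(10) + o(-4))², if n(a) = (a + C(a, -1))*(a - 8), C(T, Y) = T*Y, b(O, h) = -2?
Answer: 9/16 ≈ 0.56250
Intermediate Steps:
o(D) = (-2 + D)/(2*D) (o(D) = (D - 2)/(D + D) = (-2 + D)/((2*D)) = (-2 + D)*(1/(2*D)) = (-2 + D)/(2*D))
n(a) = 0 (n(a) = (a + a*(-1))*(a - 8) = (a - a)*(-8 + a) = 0*(-8 + a) = 0)
(n(10) + o(-4))² = (0 + (½)*(-2 - 4)/(-4))² = (0 + (½)*(-¼)*(-6))² = (0 + ¾)² = (¾)² = 9/16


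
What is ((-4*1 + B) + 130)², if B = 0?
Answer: 15876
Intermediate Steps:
((-4*1 + B) + 130)² = ((-4*1 + 0) + 130)² = ((-4 + 0) + 130)² = (-4 + 130)² = 126² = 15876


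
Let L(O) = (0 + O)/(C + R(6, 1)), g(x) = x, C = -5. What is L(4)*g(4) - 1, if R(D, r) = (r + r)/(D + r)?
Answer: -145/33 ≈ -4.3939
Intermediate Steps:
R(D, r) = 2*r/(D + r) (R(D, r) = (2*r)/(D + r) = 2*r/(D + r))
L(O) = -7*O/33 (L(O) = (0 + O)/(-5 + 2*1/(6 + 1)) = O/(-5 + 2*1/7) = O/(-5 + 2*1*(⅐)) = O/(-5 + 2/7) = O/(-33/7) = O*(-7/33) = -7*O/33)
L(4)*g(4) - 1 = -7/33*4*4 - 1 = -28/33*4 - 1 = -112/33 - 1 = -145/33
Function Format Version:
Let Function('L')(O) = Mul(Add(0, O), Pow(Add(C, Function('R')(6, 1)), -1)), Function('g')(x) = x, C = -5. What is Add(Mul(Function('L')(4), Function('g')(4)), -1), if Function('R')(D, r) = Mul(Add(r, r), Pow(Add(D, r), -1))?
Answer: Rational(-145, 33) ≈ -4.3939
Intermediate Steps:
Function('R')(D, r) = Mul(2, r, Pow(Add(D, r), -1)) (Function('R')(D, r) = Mul(Mul(2, r), Pow(Add(D, r), -1)) = Mul(2, r, Pow(Add(D, r), -1)))
Function('L')(O) = Mul(Rational(-7, 33), O) (Function('L')(O) = Mul(Add(0, O), Pow(Add(-5, Mul(2, 1, Pow(Add(6, 1), -1))), -1)) = Mul(O, Pow(Add(-5, Mul(2, 1, Pow(7, -1))), -1)) = Mul(O, Pow(Add(-5, Mul(2, 1, Rational(1, 7))), -1)) = Mul(O, Pow(Add(-5, Rational(2, 7)), -1)) = Mul(O, Pow(Rational(-33, 7), -1)) = Mul(O, Rational(-7, 33)) = Mul(Rational(-7, 33), O))
Add(Mul(Function('L')(4), Function('g')(4)), -1) = Add(Mul(Mul(Rational(-7, 33), 4), 4), -1) = Add(Mul(Rational(-28, 33), 4), -1) = Add(Rational(-112, 33), -1) = Rational(-145, 33)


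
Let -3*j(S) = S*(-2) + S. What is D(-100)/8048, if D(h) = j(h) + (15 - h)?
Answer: 245/24144 ≈ 0.010147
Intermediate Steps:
j(S) = S/3 (j(S) = -(S*(-2) + S)/3 = -(-2*S + S)/3 = -(-1)*S/3 = S/3)
D(h) = 15 - 2*h/3 (D(h) = h/3 + (15 - h) = 15 - 2*h/3)
D(-100)/8048 = (15 - ⅔*(-100))/8048 = (15 + 200/3)*(1/8048) = (245/3)*(1/8048) = 245/24144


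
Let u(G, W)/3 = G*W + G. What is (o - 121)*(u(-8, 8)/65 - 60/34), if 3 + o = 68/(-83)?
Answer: 11648784/18343 ≈ 635.05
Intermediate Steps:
u(G, W) = 3*G + 3*G*W (u(G, W) = 3*(G*W + G) = 3*(G + G*W) = 3*G + 3*G*W)
o = -317/83 (o = -3 + 68/(-83) = -3 + 68*(-1/83) = -3 - 68/83 = -317/83 ≈ -3.8193)
(o - 121)*(u(-8, 8)/65 - 60/34) = (-317/83 - 121)*((3*(-8)*(1 + 8))/65 - 60/34) = -10360*((3*(-8)*9)*(1/65) - 60*1/34)/83 = -10360*(-216*1/65 - 30/17)/83 = -10360*(-216/65 - 30/17)/83 = -10360/83*(-5622/1105) = 11648784/18343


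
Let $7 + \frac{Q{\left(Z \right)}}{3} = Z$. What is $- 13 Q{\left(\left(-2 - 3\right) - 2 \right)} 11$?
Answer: $6006$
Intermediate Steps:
$Q{\left(Z \right)} = -21 + 3 Z$
$- 13 Q{\left(\left(-2 - 3\right) - 2 \right)} 11 = - 13 \left(-21 + 3 \left(\left(-2 - 3\right) - 2\right)\right) 11 = - 13 \left(-21 + 3 \left(-5 - 2\right)\right) 11 = - 13 \left(-21 + 3 \left(-7\right)\right) 11 = - 13 \left(-21 - 21\right) 11 = \left(-13\right) \left(-42\right) 11 = 546 \cdot 11 = 6006$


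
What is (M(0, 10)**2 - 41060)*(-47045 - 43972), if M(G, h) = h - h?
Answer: 3737158020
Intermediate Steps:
M(G, h) = 0
(M(0, 10)**2 - 41060)*(-47045 - 43972) = (0**2 - 41060)*(-47045 - 43972) = (0 - 41060)*(-91017) = -41060*(-91017) = 3737158020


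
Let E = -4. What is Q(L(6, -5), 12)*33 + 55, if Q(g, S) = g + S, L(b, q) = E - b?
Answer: 121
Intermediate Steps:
L(b, q) = -4 - b
Q(g, S) = S + g
Q(L(6, -5), 12)*33 + 55 = (12 + (-4 - 1*6))*33 + 55 = (12 + (-4 - 6))*33 + 55 = (12 - 10)*33 + 55 = 2*33 + 55 = 66 + 55 = 121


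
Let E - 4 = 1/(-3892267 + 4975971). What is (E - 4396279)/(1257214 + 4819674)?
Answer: -280250635447/387385166656 ≈ -0.72344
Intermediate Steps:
E = 4334817/1083704 (E = 4 + 1/(-3892267 + 4975971) = 4 + 1/1083704 = 4334817/1083704 ≈ 4.0000)
(E - 4396279)/(1257214 + 4819674) = (4334817/1083704 - 4396279)/(1257214 + 4819674) = -4764260802599/1083704/6076888 = -4764260802599/1083704*1/6076888 = -280250635447/387385166656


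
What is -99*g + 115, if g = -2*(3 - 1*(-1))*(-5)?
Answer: -3845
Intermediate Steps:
g = 40 (g = -2*(3 + 1)*(-5) = -2*4*(-5) = -8*(-5) = 40)
-99*g + 115 = -99*40 + 115 = -3960 + 115 = -3845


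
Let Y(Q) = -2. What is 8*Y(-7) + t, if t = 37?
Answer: 21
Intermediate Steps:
8*Y(-7) + t = 8*(-2) + 37 = -16 + 37 = 21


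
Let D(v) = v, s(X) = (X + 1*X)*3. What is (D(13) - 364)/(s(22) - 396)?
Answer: 117/88 ≈ 1.3295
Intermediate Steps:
s(X) = 6*X (s(X) = (X + X)*3 = (2*X)*3 = 6*X)
(D(13) - 364)/(s(22) - 396) = (13 - 364)/(6*22 - 396) = -351/(132 - 396) = -351/(-264) = -351*(-1/264) = 117/88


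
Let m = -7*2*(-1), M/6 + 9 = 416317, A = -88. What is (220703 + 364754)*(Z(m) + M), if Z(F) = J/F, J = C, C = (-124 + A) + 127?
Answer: 20473306587659/14 ≈ 1.4624e+12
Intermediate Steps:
M = 2497848 (M = -54 + 6*416317 = -54 + 2497902 = 2497848)
m = 14 (m = -14*(-1) = 14)
C = -85 (C = (-124 - 88) + 127 = -212 + 127 = -85)
J = -85
Z(F) = -85/F
(220703 + 364754)*(Z(m) + M) = (220703 + 364754)*(-85/14 + 2497848) = 585457*(-85*1/14 + 2497848) = 585457*(-85/14 + 2497848) = 585457*(34969787/14) = 20473306587659/14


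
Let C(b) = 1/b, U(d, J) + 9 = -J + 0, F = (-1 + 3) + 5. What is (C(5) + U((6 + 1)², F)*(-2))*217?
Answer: 34937/5 ≈ 6987.4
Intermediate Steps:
F = 7 (F = 2 + 5 = 7)
U(d, J) = -9 - J (U(d, J) = -9 + (-J + 0) = -9 - J)
(C(5) + U((6 + 1)², F)*(-2))*217 = (1/5 + (-9 - 1*7)*(-2))*217 = (⅕ + (-9 - 7)*(-2))*217 = (⅕ - 16*(-2))*217 = (⅕ + 32)*217 = (161/5)*217 = 34937/5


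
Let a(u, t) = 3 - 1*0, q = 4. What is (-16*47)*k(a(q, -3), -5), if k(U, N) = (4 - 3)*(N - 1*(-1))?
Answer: 3008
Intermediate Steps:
a(u, t) = 3 (a(u, t) = 3 + 0 = 3)
k(U, N) = 1 + N (k(U, N) = 1*(N + 1) = 1*(1 + N) = 1 + N)
(-16*47)*k(a(q, -3), -5) = (-16*47)*(1 - 5) = -752*(-4) = 3008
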